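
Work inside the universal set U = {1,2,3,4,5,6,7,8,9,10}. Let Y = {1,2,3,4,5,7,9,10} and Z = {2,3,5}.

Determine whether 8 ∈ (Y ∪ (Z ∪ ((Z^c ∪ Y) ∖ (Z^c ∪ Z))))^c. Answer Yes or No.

8 ∉ Z, so 8 ∈ Z^c
8 ∈ Z^c and 8 ∉ Y, so 8 ∈ Z^c ∪ Y
8 ∉ Z, so 8 ∈ Z^c
8 ∈ Z^c and 8 ∉ Z, so 8 ∈ Z^c ∪ Z
8 ∈ (Z^c ∪ Y) and 8 ∈ (Z^c ∪ Z), so 8 ∉ (Z^c ∪ Y) ∖ (Z^c ∪ Z)
8 ∉ Z and 8 ∉ ((Z^c ∪ Y) ∖ (Z^c ∪ Z)), so 8 ∉ Z ∪ ((Z^c ∪ Y) ∖ (Z^c ∪ Z))
8 ∉ Y and 8 ∉ (Z ∪ ((Z^c ∪ Y) ∖ (Z^c ∪ Z))), so 8 ∉ Y ∪ (Z ∪ ((Z^c ∪ Y) ∖ (Z^c ∪ Z)))
8 ∈ (Y ∪ (Z ∪ ((Z^c ∪ Y) ∖ (Z^c ∪ Z))))^c since 8 ∉ (Y ∪ (Z ∪ ((Z^c ∪ Y) ∖ (Z^c ∪ Z))))

Yes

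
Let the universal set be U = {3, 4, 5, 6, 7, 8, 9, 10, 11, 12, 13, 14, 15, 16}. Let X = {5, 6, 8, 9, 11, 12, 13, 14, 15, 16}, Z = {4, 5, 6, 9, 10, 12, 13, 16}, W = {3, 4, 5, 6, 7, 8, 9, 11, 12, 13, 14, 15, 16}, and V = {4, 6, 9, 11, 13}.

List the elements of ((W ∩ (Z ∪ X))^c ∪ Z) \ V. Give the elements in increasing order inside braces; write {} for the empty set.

Z ∪ X = {4, 5, 6, 8, 9, 10, 11, 12, 13, 14, 15, 16}
W ∩ (Z ∪ X) = {4, 5, 6, 8, 9, 11, 12, 13, 14, 15, 16}
(W ∩ (Z ∪ X))^c = {3, 7, 10}
(W ∩ (Z ∪ X))^c ∪ Z = {3, 4, 5, 6, 7, 9, 10, 12, 13, 16}
((W ∩ (Z ∪ X))^c ∪ Z) \ V = {3, 5, 7, 10, 12, 16}

{3, 5, 7, 10, 12, 16}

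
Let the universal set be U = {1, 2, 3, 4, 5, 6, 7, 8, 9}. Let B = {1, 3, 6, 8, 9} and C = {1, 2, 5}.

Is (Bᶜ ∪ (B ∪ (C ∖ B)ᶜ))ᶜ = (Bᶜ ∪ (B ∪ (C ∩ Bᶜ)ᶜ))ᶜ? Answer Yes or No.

Yes

Bᶜ = {2, 4, 5, 7}
C ∖ B = {2, 5}
(C ∖ B)ᶜ = {1, 3, 4, 6, 7, 8, 9}
B ∪ (C ∖ B)ᶜ = {1, 3, 4, 6, 7, 8, 9}
Bᶜ ∪ (B ∪ (C ∖ B)ᶜ) = {1, 2, 3, 4, 5, 6, 7, 8, 9}
(Bᶜ ∪ (B ∪ (C ∖ B)ᶜ))ᶜ = {}
C ∩ Bᶜ = {2, 5}
(C ∩ Bᶜ)ᶜ = {1, 3, 4, 6, 7, 8, 9}
B ∪ (C ∩ Bᶜ)ᶜ = {1, 3, 4, 6, 7, 8, 9}
Bᶜ ∪ (B ∪ (C ∩ Bᶜ)ᶜ) = {1, 2, 3, 4, 5, 6, 7, 8, 9}
(Bᶜ ∪ (B ∪ (C ∩ Bᶜ)ᶜ))ᶜ = {}
Both equal {}, so (Bᶜ ∪ (B ∪ (C ∖ B)ᶜ))ᶜ = (Bᶜ ∪ (B ∪ (C ∩ Bᶜ)ᶜ))ᶜ.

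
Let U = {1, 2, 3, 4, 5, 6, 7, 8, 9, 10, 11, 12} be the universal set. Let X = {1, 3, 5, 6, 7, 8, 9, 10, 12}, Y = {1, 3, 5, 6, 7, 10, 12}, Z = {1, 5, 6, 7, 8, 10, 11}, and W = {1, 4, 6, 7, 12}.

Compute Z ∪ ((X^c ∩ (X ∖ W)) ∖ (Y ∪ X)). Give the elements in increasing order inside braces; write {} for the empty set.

{1, 5, 6, 7, 8, 10, 11}

X^c = {2, 4, 11}
X ∖ W = {3, 5, 8, 9, 10}
X^c ∩ (X ∖ W) = {}
Y ∪ X = {1, 3, 5, 6, 7, 8, 9, 10, 12}
(X^c ∩ (X ∖ W)) ∖ (Y ∪ X) = {}
Z ∪ ((X^c ∩ (X ∖ W)) ∖ (Y ∪ X)) = {1, 5, 6, 7, 8, 10, 11}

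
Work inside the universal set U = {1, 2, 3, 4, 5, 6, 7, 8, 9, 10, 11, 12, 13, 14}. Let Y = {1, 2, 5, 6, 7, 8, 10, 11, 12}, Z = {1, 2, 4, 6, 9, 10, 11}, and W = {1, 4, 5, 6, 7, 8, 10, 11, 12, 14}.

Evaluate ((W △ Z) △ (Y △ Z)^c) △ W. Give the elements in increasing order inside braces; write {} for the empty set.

W △ Z = {2, 5, 7, 8, 9, 12, 14}
Y △ Z = {4, 5, 7, 8, 9, 12}
(Y △ Z)^c = {1, 2, 3, 6, 10, 11, 13, 14}
(W △ Z) △ (Y △ Z)^c = {1, 3, 5, 6, 7, 8, 9, 10, 11, 12, 13}
((W △ Z) △ (Y △ Z)^c) △ W = {3, 4, 9, 13, 14}

{3, 4, 9, 13, 14}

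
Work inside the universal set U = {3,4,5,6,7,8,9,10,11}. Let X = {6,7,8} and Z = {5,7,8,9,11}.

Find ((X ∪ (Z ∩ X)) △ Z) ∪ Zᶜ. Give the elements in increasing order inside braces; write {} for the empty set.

Z ∩ X = {7,8}
X ∪ (Z ∩ X) = {6,7,8}
(X ∪ (Z ∩ X)) △ Z = {5,6,9,11}
Zᶜ = {3,4,6,10}
((X ∪ (Z ∩ X)) △ Z) ∪ Zᶜ = {3,4,5,6,9,10,11}

{3,4,5,6,9,10,11}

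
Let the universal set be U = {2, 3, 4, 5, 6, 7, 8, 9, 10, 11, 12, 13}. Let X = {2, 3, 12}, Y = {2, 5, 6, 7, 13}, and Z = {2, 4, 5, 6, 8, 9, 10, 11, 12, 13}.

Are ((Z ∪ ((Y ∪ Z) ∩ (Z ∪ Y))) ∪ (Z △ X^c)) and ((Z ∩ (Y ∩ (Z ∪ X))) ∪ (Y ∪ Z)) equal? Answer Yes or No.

Y ∪ Z = {2, 4, 5, 6, 7, 8, 9, 10, 11, 12, 13}
Z ∪ Y = {2, 4, 5, 6, 7, 8, 9, 10, 11, 12, 13}
(Y ∪ Z) ∩ (Z ∪ Y) = {2, 4, 5, 6, 7, 8, 9, 10, 11, 12, 13}
Z ∪ ((Y ∪ Z) ∩ (Z ∪ Y)) = {2, 4, 5, 6, 7, 8, 9, 10, 11, 12, 13}
X^c = {4, 5, 6, 7, 8, 9, 10, 11, 13}
Z △ X^c = {2, 7, 12}
(Z ∪ ((Y ∪ Z) ∩ (Z ∪ Y))) ∪ (Z △ X^c) = {2, 4, 5, 6, 7, 8, 9, 10, 11, 12, 13}
Z ∪ X = {2, 3, 4, 5, 6, 8, 9, 10, 11, 12, 13}
Y ∩ (Z ∪ X) = {2, 5, 6, 13}
Z ∩ (Y ∩ (Z ∪ X)) = {2, 5, 6, 13}
(Z ∩ (Y ∩ (Z ∪ X))) ∪ (Y ∪ Z) = {2, 4, 5, 6, 7, 8, 9, 10, 11, 12, 13}
Both equal {2, 4, 5, 6, 7, 8, 9, 10, 11, 12, 13}, so (Z ∪ ((Y ∪ Z) ∩ (Z ∪ Y))) ∪ (Z △ X^c) = (Z ∩ (Y ∩ (Z ∪ X))) ∪ (Y ∪ Z).

Yes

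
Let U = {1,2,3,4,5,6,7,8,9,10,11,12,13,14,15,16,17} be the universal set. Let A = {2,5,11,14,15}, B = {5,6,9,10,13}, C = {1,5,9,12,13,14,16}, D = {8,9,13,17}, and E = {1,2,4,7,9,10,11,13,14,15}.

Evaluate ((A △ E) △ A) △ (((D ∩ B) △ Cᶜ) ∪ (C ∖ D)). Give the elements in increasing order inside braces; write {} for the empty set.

A △ E = {1,4,5,7,9,10,13}
(A △ E) △ A = {1,2,4,7,9,10,11,13,14,15}
D ∩ B = {9,13}
Cᶜ = {2,3,4,6,7,8,10,11,15,17}
(D ∩ B) △ Cᶜ = {2,3,4,6,7,8,9,10,11,13,15,17}
C ∖ D = {1,5,12,14,16}
((D ∩ B) △ Cᶜ) ∪ (C ∖ D) = {1,2,3,4,5,6,7,8,9,10,11,12,13,14,15,16,17}
((A △ E) △ A) △ (((D ∩ B) △ Cᶜ) ∪ (C ∖ D)) = {3,5,6,8,12,16,17}

{3,5,6,8,12,16,17}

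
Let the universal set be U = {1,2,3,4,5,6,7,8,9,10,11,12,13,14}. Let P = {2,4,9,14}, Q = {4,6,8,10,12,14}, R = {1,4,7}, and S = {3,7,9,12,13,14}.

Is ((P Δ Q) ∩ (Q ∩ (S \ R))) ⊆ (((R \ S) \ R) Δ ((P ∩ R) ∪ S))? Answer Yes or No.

P Δ Q = {2,6,8,9,10,12}
S \ R = {3,9,12,13,14}
Q ∩ (S \ R) = {12,14}
(P Δ Q) ∩ (Q ∩ (S \ R)) = {12}
R \ S = {1,4}
(R \ S) \ R = {}
P ∩ R = {4}
(P ∩ R) ∪ S = {3,4,7,9,12,13,14}
((R \ S) \ R) Δ ((P ∩ R) ∪ S) = {3,4,7,9,12,13,14}
Every element of {12} is in {3,4,7,9,12,13,14}, so (P Δ Q) ∩ (Q ∩ (S \ R)) ⊆ ((R \ S) \ R) Δ ((P ∩ R) ∪ S).

Yes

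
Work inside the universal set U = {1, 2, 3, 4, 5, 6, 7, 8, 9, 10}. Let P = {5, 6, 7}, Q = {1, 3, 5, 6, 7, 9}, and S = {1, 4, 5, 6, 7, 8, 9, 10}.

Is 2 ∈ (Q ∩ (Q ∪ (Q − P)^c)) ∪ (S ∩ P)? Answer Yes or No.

No

2 ∉ Q and 2 ∉ P, so 2 ∉ Q − P
2 ∈ (Q − P)^c since 2 ∉ (Q − P)
2 ∉ Q and 2 ∈ (Q − P)^c, so 2 ∈ Q ∪ (Q − P)^c
2 ∉ Q and 2 ∈ (Q ∪ (Q − P)^c), so 2 ∉ Q ∩ (Q ∪ (Q − P)^c)
2 ∉ S and 2 ∉ P, so 2 ∉ S ∩ P
2 ∉ (Q ∩ (Q ∪ (Q − P)^c)) and 2 ∉ (S ∩ P), so 2 ∉ (Q ∩ (Q ∪ (Q − P)^c)) ∪ (S ∩ P)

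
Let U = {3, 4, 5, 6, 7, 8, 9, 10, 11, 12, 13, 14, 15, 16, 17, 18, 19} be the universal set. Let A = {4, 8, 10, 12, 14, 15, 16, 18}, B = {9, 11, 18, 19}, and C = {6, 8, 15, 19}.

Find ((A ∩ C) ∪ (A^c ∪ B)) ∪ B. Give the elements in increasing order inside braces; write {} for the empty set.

{3, 5, 6, 7, 8, 9, 11, 13, 15, 17, 18, 19}

A ∩ C = {8, 15}
A^c = {3, 5, 6, 7, 9, 11, 13, 17, 19}
A^c ∪ B = {3, 5, 6, 7, 9, 11, 13, 17, 18, 19}
(A ∩ C) ∪ (A^c ∪ B) = {3, 5, 6, 7, 8, 9, 11, 13, 15, 17, 18, 19}
((A ∩ C) ∪ (A^c ∪ B)) ∪ B = {3, 5, 6, 7, 8, 9, 11, 13, 15, 17, 18, 19}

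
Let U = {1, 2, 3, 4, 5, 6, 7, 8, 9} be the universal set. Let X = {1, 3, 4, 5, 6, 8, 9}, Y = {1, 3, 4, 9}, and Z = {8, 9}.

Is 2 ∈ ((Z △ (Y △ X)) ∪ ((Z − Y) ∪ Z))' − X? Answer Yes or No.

Yes

2 ∉ Y and 2 ∉ X, so 2 ∉ Y △ X
2 ∉ Z and 2 ∉ (Y △ X), so 2 ∉ Z △ (Y △ X)
2 ∉ Z and 2 ∉ Y, so 2 ∉ Z − Y
2 ∉ (Z − Y) and 2 ∉ Z, so 2 ∉ (Z − Y) ∪ Z
2 ∉ (Z △ (Y △ X)) and 2 ∉ ((Z − Y) ∪ Z), so 2 ∉ (Z △ (Y △ X)) ∪ ((Z − Y) ∪ Z)
2 ∈ ((Z △ (Y △ X)) ∪ ((Z − Y) ∪ Z))' since 2 ∉ ((Z △ (Y △ X)) ∪ ((Z − Y) ∪ Z))
2 ∈ ((Z △ (Y △ X)) ∪ ((Z − Y) ∪ Z))' and 2 ∉ X, so 2 ∈ ((Z △ (Y △ X)) ∪ ((Z − Y) ∪ Z))' − X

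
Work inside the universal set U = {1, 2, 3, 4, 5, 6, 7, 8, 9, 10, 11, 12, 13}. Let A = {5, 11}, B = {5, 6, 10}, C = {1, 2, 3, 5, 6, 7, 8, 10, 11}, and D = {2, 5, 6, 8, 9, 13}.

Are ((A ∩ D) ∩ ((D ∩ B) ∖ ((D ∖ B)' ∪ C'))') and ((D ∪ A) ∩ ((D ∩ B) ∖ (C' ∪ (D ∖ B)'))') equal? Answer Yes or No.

A ∩ D = {5}
D ∩ B = {5, 6}
D ∖ B = {2, 8, 9, 13}
(D ∖ B)' = {1, 3, 4, 5, 6, 7, 10, 11, 12}
C' = {4, 9, 12, 13}
(D ∖ B)' ∪ C' = {1, 3, 4, 5, 6, 7, 9, 10, 11, 12, 13}
(D ∩ B) ∖ ((D ∖ B)' ∪ C') = {}
((D ∩ B) ∖ ((D ∖ B)' ∪ C'))' = {1, 2, 3, 4, 5, 6, 7, 8, 9, 10, 11, 12, 13}
(A ∩ D) ∩ ((D ∩ B) ∖ ((D ∖ B)' ∪ C'))' = {5}
D ∪ A = {2, 5, 6, 8, 9, 11, 13}
C' ∪ (D ∖ B)' = {1, 3, 4, 5, 6, 7, 9, 10, 11, 12, 13}
(D ∩ B) ∖ (C' ∪ (D ∖ B)') = {}
((D ∩ B) ∖ (C' ∪ (D ∖ B)'))' = {1, 2, 3, 4, 5, 6, 7, 8, 9, 10, 11, 12, 13}
(D ∪ A) ∩ ((D ∩ B) ∖ (C' ∪ (D ∖ B)'))' = {2, 5, 6, 8, 9, 11, 13}
2 ∈ (D ∪ A) ∩ ((D ∩ B) ∖ (C' ∪ (D ∖ B)'))' but 2 ∉ (A ∩ D) ∩ ((D ∩ B) ∖ ((D ∖ B)' ∪ C'))', so they differ.

No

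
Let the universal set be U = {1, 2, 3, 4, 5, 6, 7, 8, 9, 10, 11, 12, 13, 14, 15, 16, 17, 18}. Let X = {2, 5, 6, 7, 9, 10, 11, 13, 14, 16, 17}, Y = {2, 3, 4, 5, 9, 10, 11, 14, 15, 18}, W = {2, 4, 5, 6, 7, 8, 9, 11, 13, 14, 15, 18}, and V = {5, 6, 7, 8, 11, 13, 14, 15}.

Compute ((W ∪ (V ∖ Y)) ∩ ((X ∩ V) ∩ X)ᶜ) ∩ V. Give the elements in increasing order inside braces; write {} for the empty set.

V ∖ Y = {6, 7, 8, 13}
W ∪ (V ∖ Y) = {2, 4, 5, 6, 7, 8, 9, 11, 13, 14, 15, 18}
X ∩ V = {5, 6, 7, 11, 13, 14}
(X ∩ V) ∩ X = {5, 6, 7, 11, 13, 14}
((X ∩ V) ∩ X)ᶜ = {1, 2, 3, 4, 8, 9, 10, 12, 15, 16, 17, 18}
(W ∪ (V ∖ Y)) ∩ ((X ∩ V) ∩ X)ᶜ = {2, 4, 8, 9, 15, 18}
((W ∪ (V ∖ Y)) ∩ ((X ∩ V) ∩ X)ᶜ) ∩ V = {8, 15}

{8, 15}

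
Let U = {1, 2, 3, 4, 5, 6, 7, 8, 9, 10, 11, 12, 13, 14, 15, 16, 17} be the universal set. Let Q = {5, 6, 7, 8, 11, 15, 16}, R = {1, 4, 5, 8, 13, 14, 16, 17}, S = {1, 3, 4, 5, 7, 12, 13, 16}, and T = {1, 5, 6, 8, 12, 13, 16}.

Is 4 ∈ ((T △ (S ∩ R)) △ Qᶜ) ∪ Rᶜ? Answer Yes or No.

No

4 ∈ S and 4 ∈ R, so 4 ∈ S ∩ R
4 ∉ T and 4 ∈ (S ∩ R), so 4 ∈ T △ (S ∩ R)
4 ∉ Q, so 4 ∈ Qᶜ
4 ∈ (T △ (S ∩ R)) and 4 ∈ Qᶜ, so 4 ∉ (T △ (S ∩ R)) △ Qᶜ
4 ∈ R, so 4 ∉ Rᶜ
4 ∉ ((T △ (S ∩ R)) △ Qᶜ) and 4 ∉ Rᶜ, so 4 ∉ ((T △ (S ∩ R)) △ Qᶜ) ∪ Rᶜ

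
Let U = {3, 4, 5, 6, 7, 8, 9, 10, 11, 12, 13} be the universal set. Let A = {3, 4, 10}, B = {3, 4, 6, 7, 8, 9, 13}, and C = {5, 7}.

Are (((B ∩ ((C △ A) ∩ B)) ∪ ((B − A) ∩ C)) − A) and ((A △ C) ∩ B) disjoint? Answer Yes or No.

No

C △ A = {3, 4, 5, 7, 10}
(C △ A) ∩ B = {3, 4, 7}
B ∩ ((C △ A) ∩ B) = {3, 4, 7}
B − A = {6, 7, 8, 9, 13}
(B − A) ∩ C = {7}
(B ∩ ((C △ A) ∩ B)) ∪ ((B − A) ∩ C) = {3, 4, 7}
((B ∩ ((C △ A) ∩ B)) ∪ ((B − A) ∩ C)) − A = {7}
A △ C = {3, 4, 5, 7, 10}
(A △ C) ∩ B = {3, 4, 7}
7 lies in both, so they are not disjoint.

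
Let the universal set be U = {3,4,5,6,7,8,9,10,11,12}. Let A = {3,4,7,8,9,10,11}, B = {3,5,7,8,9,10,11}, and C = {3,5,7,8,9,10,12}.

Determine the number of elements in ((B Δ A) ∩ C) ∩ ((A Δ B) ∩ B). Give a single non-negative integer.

1

B Δ A = {4,5}
(B Δ A) ∩ C = {5}
A Δ B = {4,5}
(A Δ B) ∩ B = {5}
((B Δ A) ∩ C) ∩ ((A Δ B) ∩ B) = {5}
|((B Δ A) ∩ C) ∩ ((A Δ B) ∩ B)| = 1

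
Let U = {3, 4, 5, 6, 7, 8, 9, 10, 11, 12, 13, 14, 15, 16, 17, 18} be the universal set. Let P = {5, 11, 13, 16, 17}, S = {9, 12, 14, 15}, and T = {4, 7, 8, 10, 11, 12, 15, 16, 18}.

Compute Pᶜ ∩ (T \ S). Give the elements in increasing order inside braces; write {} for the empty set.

Pᶜ = {3, 4, 6, 7, 8, 9, 10, 12, 14, 15, 18}
T \ S = {4, 7, 8, 10, 11, 16, 18}
Pᶜ ∩ (T \ S) = {4, 7, 8, 10, 18}

{4, 7, 8, 10, 18}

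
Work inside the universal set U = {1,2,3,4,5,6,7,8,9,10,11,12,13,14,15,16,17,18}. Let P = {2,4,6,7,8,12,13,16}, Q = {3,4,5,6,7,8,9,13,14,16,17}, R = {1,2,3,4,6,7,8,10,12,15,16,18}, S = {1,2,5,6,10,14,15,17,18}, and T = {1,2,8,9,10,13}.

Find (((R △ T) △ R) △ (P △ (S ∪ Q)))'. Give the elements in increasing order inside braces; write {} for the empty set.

{1,4,6,7,9,10,11,16}

R △ T = {3,4,6,7,9,12,13,15,16,18}
(R △ T) △ R = {1,2,8,9,10,13}
S ∪ Q = {1,2,3,4,5,6,7,8,9,10,13,14,15,16,17,18}
P △ (S ∪ Q) = {1,3,5,9,10,12,14,15,17,18}
((R △ T) △ R) △ (P △ (S ∪ Q)) = {2,3,5,8,12,13,14,15,17,18}
(((R △ T) △ R) △ (P △ (S ∪ Q)))' = {1,4,6,7,9,10,11,16}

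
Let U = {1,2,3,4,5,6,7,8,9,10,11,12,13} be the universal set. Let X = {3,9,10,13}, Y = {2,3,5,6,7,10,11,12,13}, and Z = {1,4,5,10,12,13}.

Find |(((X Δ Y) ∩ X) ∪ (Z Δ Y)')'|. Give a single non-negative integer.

7

X Δ Y = {2,5,6,7,9,11,12}
(X Δ Y) ∩ X = {9}
Z Δ Y = {1,2,3,4,6,7,11}
(Z Δ Y)' = {5,8,9,10,12,13}
((X Δ Y) ∩ X) ∪ (Z Δ Y)' = {5,8,9,10,12,13}
(((X Δ Y) ∩ X) ∪ (Z Δ Y)')' = {1,2,3,4,6,7,11}
|(((X Δ Y) ∩ X) ∪ (Z Δ Y)')'| = 7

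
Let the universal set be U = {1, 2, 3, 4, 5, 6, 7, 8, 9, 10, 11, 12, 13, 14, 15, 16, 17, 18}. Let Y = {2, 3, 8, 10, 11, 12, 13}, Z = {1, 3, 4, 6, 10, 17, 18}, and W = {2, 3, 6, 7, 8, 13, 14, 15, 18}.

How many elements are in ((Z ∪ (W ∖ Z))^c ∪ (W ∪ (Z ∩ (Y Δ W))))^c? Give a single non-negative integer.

3

W ∖ Z = {2, 7, 8, 13, 14, 15}
Z ∪ (W ∖ Z) = {1, 2, 3, 4, 6, 7, 8, 10, 13, 14, 15, 17, 18}
(Z ∪ (W ∖ Z))^c = {5, 9, 11, 12, 16}
Y Δ W = {6, 7, 10, 11, 12, 14, 15, 18}
Z ∩ (Y Δ W) = {6, 10, 18}
W ∪ (Z ∩ (Y Δ W)) = {2, 3, 6, 7, 8, 10, 13, 14, 15, 18}
(Z ∪ (W ∖ Z))^c ∪ (W ∪ (Z ∩ (Y Δ W))) = {2, 3, 5, 6, 7, 8, 9, 10, 11, 12, 13, 14, 15, 16, 18}
((Z ∪ (W ∖ Z))^c ∪ (W ∪ (Z ∩ (Y Δ W))))^c = {1, 4, 17}
|((Z ∪ (W ∖ Z))^c ∪ (W ∪ (Z ∩ (Y Δ W))))^c| = 3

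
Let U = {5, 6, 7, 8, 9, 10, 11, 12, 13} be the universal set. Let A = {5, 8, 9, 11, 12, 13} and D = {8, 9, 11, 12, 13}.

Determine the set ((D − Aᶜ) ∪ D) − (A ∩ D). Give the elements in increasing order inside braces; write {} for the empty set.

{}

Aᶜ = {6, 7, 10}
D − Aᶜ = {8, 9, 11, 12, 13}
(D − Aᶜ) ∪ D = {8, 9, 11, 12, 13}
A ∩ D = {8, 9, 11, 12, 13}
((D − Aᶜ) ∪ D) − (A ∩ D) = {}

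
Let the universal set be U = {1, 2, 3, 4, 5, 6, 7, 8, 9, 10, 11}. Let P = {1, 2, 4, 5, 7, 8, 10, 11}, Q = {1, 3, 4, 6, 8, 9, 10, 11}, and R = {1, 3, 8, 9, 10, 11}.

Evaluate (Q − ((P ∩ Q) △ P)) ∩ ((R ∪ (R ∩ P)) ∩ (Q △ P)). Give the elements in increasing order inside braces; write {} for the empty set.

{3, 9}

P ∩ Q = {1, 4, 8, 10, 11}
(P ∩ Q) △ P = {2, 5, 7}
Q − ((P ∩ Q) △ P) = {1, 3, 4, 6, 8, 9, 10, 11}
R ∩ P = {1, 8, 10, 11}
R ∪ (R ∩ P) = {1, 3, 8, 9, 10, 11}
Q △ P = {2, 3, 5, 6, 7, 9}
(R ∪ (R ∩ P)) ∩ (Q △ P) = {3, 9}
(Q − ((P ∩ Q) △ P)) ∩ ((R ∪ (R ∩ P)) ∩ (Q △ P)) = {3, 9}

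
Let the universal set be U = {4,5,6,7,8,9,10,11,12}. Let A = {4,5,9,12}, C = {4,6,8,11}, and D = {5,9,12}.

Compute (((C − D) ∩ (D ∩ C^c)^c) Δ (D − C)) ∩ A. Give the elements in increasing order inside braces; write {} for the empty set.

C − D = {4,6,8,11}
C^c = {5,7,9,10,12}
D ∩ C^c = {5,9,12}
(D ∩ C^c)^c = {4,6,7,8,10,11}
(C − D) ∩ (D ∩ C^c)^c = {4,6,8,11}
D − C = {5,9,12}
((C − D) ∩ (D ∩ C^c)^c) Δ (D − C) = {4,5,6,8,9,11,12}
(((C − D) ∩ (D ∩ C^c)^c) Δ (D − C)) ∩ A = {4,5,9,12}

{4,5,9,12}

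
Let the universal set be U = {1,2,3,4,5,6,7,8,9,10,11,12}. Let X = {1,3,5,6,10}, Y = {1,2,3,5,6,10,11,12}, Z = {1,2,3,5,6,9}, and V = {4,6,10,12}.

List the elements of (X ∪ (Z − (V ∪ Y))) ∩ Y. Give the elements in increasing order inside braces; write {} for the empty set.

V ∪ Y = {1,2,3,4,5,6,10,11,12}
Z − (V ∪ Y) = {9}
X ∪ (Z − (V ∪ Y)) = {1,3,5,6,9,10}
(X ∪ (Z − (V ∪ Y))) ∩ Y = {1,3,5,6,10}

{1,3,5,6,10}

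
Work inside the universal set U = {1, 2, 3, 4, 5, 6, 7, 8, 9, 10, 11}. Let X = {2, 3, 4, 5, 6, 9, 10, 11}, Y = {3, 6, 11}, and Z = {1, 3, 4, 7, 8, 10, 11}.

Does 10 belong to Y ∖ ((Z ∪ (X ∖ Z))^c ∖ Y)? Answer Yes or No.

10 ∈ X and 10 ∈ Z, so 10 ∉ X ∖ Z
10 ∈ Z and 10 ∉ (X ∖ Z), so 10 ∈ Z ∪ (X ∖ Z)
10 ∉ (Z ∪ (X ∖ Z))^c since 10 ∈ (Z ∪ (X ∖ Z))
10 ∉ (Z ∪ (X ∖ Z))^c and 10 ∉ Y, so 10 ∉ (Z ∪ (X ∖ Z))^c ∖ Y
10 ∉ Y and 10 ∉ ((Z ∪ (X ∖ Z))^c ∖ Y), so 10 ∉ Y ∖ ((Z ∪ (X ∖ Z))^c ∖ Y)

No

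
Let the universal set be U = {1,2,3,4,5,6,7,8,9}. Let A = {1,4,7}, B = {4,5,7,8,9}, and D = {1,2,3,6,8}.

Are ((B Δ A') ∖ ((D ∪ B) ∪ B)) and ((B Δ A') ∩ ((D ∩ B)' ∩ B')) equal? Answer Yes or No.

A' = {2,3,5,6,8,9}
B Δ A' = {2,3,4,6,7}
D ∪ B = {1,2,3,4,5,6,7,8,9}
(D ∪ B) ∪ B = {1,2,3,4,5,6,7,8,9}
(B Δ A') ∖ ((D ∪ B) ∪ B) = {}
D ∩ B = {8}
(D ∩ B)' = {1,2,3,4,5,6,7,9}
B' = {1,2,3,6}
(D ∩ B)' ∩ B' = {1,2,3,6}
(B Δ A') ∩ ((D ∩ B)' ∩ B') = {2,3,6}
2 ∈ (B Δ A') ∩ ((D ∩ B)' ∩ B') but 2 ∉ (B Δ A') ∖ ((D ∪ B) ∪ B), so they differ.

No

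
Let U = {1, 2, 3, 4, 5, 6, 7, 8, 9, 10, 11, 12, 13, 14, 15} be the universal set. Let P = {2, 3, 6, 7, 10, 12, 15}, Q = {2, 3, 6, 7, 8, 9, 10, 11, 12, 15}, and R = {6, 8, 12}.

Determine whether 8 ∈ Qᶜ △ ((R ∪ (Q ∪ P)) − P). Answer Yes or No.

8 ∈ Q, so 8 ∉ Qᶜ
8 ∈ Q and 8 ∉ P, so 8 ∈ Q ∪ P
8 ∈ R and 8 ∈ (Q ∪ P), so 8 ∈ R ∪ (Q ∪ P)
8 ∈ (R ∪ (Q ∪ P)) and 8 ∉ P, so 8 ∈ (R ∪ (Q ∪ P)) − P
8 ∉ Qᶜ and 8 ∈ ((R ∪ (Q ∪ P)) − P), so 8 ∈ Qᶜ △ ((R ∪ (Q ∪ P)) − P)

Yes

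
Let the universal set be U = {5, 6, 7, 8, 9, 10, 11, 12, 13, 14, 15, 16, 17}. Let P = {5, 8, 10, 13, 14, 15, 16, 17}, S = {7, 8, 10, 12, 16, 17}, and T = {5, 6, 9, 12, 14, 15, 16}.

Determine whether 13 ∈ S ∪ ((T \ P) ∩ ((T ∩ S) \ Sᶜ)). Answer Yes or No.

13 ∉ T and 13 ∈ P, so 13 ∉ T \ P
13 ∉ T and 13 ∉ S, so 13 ∉ T ∩ S
13 ∉ S, so 13 ∈ Sᶜ
13 ∉ (T ∩ S) and 13 ∈ Sᶜ, so 13 ∉ (T ∩ S) \ Sᶜ
13 ∉ (T \ P) and 13 ∉ ((T ∩ S) \ Sᶜ), so 13 ∉ (T \ P) ∩ ((T ∩ S) \ Sᶜ)
13 ∉ S and 13 ∉ ((T \ P) ∩ ((T ∩ S) \ Sᶜ)), so 13 ∉ S ∪ ((T \ P) ∩ ((T ∩ S) \ Sᶜ))

No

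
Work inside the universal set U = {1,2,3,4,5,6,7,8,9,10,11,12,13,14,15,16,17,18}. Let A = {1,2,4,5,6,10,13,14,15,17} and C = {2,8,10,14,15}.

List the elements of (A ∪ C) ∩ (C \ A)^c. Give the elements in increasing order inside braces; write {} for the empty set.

A ∪ C = {1,2,4,5,6,8,10,13,14,15,17}
C \ A = {8}
(C \ A)^c = {1,2,3,4,5,6,7,9,10,11,12,13,14,15,16,17,18}
(A ∪ C) ∩ (C \ A)^c = {1,2,4,5,6,10,13,14,15,17}

{1,2,4,5,6,10,13,14,15,17}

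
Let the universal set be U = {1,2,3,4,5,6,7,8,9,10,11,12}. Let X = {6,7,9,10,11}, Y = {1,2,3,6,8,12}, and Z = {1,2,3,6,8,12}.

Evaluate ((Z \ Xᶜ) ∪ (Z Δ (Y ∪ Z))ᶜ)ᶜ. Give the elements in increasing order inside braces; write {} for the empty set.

Xᶜ = {1,2,3,4,5,8,12}
Z \ Xᶜ = {6}
Y ∪ Z = {1,2,3,6,8,12}
Z Δ (Y ∪ Z) = {}
(Z Δ (Y ∪ Z))ᶜ = {1,2,3,4,5,6,7,8,9,10,11,12}
(Z \ Xᶜ) ∪ (Z Δ (Y ∪ Z))ᶜ = {1,2,3,4,5,6,7,8,9,10,11,12}
((Z \ Xᶜ) ∪ (Z Δ (Y ∪ Z))ᶜ)ᶜ = {}

{}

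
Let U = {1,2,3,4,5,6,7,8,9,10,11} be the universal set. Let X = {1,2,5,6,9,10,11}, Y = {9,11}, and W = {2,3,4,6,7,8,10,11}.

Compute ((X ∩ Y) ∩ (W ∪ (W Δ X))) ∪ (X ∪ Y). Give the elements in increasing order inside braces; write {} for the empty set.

X ∩ Y = {9,11}
W Δ X = {1,3,4,5,7,8,9}
W ∪ (W Δ X) = {1,2,3,4,5,6,7,8,9,10,11}
(X ∩ Y) ∩ (W ∪ (W Δ X)) = {9,11}
X ∪ Y = {1,2,5,6,9,10,11}
((X ∩ Y) ∩ (W ∪ (W Δ X))) ∪ (X ∪ Y) = {1,2,5,6,9,10,11}

{1,2,5,6,9,10,11}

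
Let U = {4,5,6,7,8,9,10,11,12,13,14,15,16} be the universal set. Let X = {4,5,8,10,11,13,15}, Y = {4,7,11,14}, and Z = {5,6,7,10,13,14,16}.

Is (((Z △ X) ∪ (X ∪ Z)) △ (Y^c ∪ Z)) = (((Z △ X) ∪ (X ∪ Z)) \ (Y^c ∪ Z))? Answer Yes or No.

Z △ X = {4,6,7,8,11,14,15,16}
X ∪ Z = {4,5,6,7,8,10,11,13,14,15,16}
(Z △ X) ∪ (X ∪ Z) = {4,5,6,7,8,10,11,13,14,15,16}
Y^c = {5,6,8,9,10,12,13,15,16}
Y^c ∪ Z = {5,6,7,8,9,10,12,13,14,15,16}
((Z △ X) ∪ (X ∪ Z)) △ (Y^c ∪ Z) = {4,9,11,12}
((Z △ X) ∪ (X ∪ Z)) \ (Y^c ∪ Z) = {4,11}
9 ∈ ((Z △ X) ∪ (X ∪ Z)) △ (Y^c ∪ Z) but 9 ∉ ((Z △ X) ∪ (X ∪ Z)) \ (Y^c ∪ Z), so they differ.

No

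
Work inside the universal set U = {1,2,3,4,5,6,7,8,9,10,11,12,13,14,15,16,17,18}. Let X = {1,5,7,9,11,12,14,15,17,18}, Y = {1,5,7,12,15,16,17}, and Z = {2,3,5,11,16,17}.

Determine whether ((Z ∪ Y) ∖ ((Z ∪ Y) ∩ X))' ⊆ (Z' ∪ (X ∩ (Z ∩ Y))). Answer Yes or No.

Z ∪ Y = {1,2,3,5,7,11,12,15,16,17}
(Z ∪ Y) ∩ X = {1,5,7,11,12,15,17}
(Z ∪ Y) ∖ ((Z ∪ Y) ∩ X) = {2,3,16}
((Z ∪ Y) ∖ ((Z ∪ Y) ∩ X))' = {1,4,5,6,7,8,9,10,11,12,13,14,15,17,18}
Z' = {1,4,6,7,8,9,10,12,13,14,15,18}
Z ∩ Y = {5,16,17}
X ∩ (Z ∩ Y) = {5,17}
Z' ∪ (X ∩ (Z ∩ Y)) = {1,4,5,6,7,8,9,10,12,13,14,15,17,18}
11 ∈ ((Z ∪ Y) ∖ ((Z ∪ Y) ∩ X))' but 11 ∉ Z' ∪ (X ∩ (Z ∩ Y)), so the inclusion fails.

No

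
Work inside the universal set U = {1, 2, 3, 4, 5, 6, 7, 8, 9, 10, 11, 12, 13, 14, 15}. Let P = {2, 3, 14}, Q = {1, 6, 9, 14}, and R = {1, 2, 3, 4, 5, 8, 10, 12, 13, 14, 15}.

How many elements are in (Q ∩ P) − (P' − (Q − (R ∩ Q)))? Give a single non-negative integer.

1

Q ∩ P = {14}
P' = {1, 4, 5, 6, 7, 8, 9, 10, 11, 12, 13, 15}
R ∩ Q = {1, 14}
Q − (R ∩ Q) = {6, 9}
P' − (Q − (R ∩ Q)) = {1, 4, 5, 7, 8, 10, 11, 12, 13, 15}
(Q ∩ P) − (P' − (Q − (R ∩ Q))) = {14}
|(Q ∩ P) − (P' − (Q − (R ∩ Q)))| = 1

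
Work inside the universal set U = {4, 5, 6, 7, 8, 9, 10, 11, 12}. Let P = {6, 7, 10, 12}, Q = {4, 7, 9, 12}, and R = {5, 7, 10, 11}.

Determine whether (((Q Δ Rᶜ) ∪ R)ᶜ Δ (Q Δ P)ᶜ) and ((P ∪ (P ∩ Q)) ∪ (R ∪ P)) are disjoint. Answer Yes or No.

No

Rᶜ = {4, 6, 8, 9, 12}
Q Δ Rᶜ = {6, 7, 8}
(Q Δ Rᶜ) ∪ R = {5, 6, 7, 8, 10, 11}
((Q Δ Rᶜ) ∪ R)ᶜ = {4, 9, 12}
Q Δ P = {4, 6, 9, 10}
(Q Δ P)ᶜ = {5, 7, 8, 11, 12}
((Q Δ Rᶜ) ∪ R)ᶜ Δ (Q Δ P)ᶜ = {4, 5, 7, 8, 9, 11}
P ∩ Q = {7, 12}
P ∪ (P ∩ Q) = {6, 7, 10, 12}
R ∪ P = {5, 6, 7, 10, 11, 12}
(P ∪ (P ∩ Q)) ∪ (R ∪ P) = {5, 6, 7, 10, 11, 12}
5 lies in both, so they are not disjoint.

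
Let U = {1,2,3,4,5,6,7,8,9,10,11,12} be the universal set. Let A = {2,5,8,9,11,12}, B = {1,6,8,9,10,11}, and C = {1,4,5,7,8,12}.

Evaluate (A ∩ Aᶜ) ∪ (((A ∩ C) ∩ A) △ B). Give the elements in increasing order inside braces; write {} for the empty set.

Aᶜ = {1,3,4,6,7,10}
A ∩ Aᶜ = {}
A ∩ C = {5,8,12}
(A ∩ C) ∩ A = {5,8,12}
((A ∩ C) ∩ A) △ B = {1,5,6,9,10,11,12}
(A ∩ Aᶜ) ∪ (((A ∩ C) ∩ A) △ B) = {1,5,6,9,10,11,12}

{1,5,6,9,10,11,12}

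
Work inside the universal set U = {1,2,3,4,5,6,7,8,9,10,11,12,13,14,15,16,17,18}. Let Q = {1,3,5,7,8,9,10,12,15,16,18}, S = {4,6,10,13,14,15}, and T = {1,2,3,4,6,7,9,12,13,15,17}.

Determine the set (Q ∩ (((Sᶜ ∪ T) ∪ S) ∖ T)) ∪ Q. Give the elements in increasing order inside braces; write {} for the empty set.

{1,3,5,7,8,9,10,12,15,16,18}

Sᶜ = {1,2,3,5,7,8,9,11,12,16,17,18}
Sᶜ ∪ T = {1,2,3,4,5,6,7,8,9,11,12,13,15,16,17,18}
(Sᶜ ∪ T) ∪ S = {1,2,3,4,5,6,7,8,9,10,11,12,13,14,15,16,17,18}
((Sᶜ ∪ T) ∪ S) ∖ T = {5,8,10,11,14,16,18}
Q ∩ (((Sᶜ ∪ T) ∪ S) ∖ T) = {5,8,10,16,18}
(Q ∩ (((Sᶜ ∪ T) ∪ S) ∖ T)) ∪ Q = {1,3,5,7,8,9,10,12,15,16,18}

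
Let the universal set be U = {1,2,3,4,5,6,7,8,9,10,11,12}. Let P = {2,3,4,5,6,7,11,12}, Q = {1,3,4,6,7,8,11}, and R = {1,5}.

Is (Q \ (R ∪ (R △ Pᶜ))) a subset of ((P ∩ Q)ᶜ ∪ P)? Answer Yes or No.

Pᶜ = {1,8,9,10}
R △ Pᶜ = {5,8,9,10}
R ∪ (R △ Pᶜ) = {1,5,8,9,10}
Q \ (R ∪ (R △ Pᶜ)) = {3,4,6,7,11}
P ∩ Q = {3,4,6,7,11}
(P ∩ Q)ᶜ = {1,2,5,8,9,10,12}
(P ∩ Q)ᶜ ∪ P = {1,2,3,4,5,6,7,8,9,10,11,12}
Every element of {3,4,6,7,11} is in {1,2,3,4,5,6,7,8,9,10,11,12}, so Q \ (R ∪ (R △ Pᶜ)) ⊆ (P ∩ Q)ᶜ ∪ P.

Yes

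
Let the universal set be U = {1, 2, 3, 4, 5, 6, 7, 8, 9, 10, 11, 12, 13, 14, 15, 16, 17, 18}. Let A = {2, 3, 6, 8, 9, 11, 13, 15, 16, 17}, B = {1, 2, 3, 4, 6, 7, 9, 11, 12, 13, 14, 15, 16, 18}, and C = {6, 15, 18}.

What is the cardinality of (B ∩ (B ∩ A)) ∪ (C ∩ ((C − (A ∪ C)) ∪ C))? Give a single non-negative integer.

B ∩ A = {2, 3, 6, 9, 11, 13, 15, 16}
B ∩ (B ∩ A) = {2, 3, 6, 9, 11, 13, 15, 16}
A ∪ C = {2, 3, 6, 8, 9, 11, 13, 15, 16, 17, 18}
C − (A ∪ C) = {}
(C − (A ∪ C)) ∪ C = {6, 15, 18}
C ∩ ((C − (A ∪ C)) ∪ C) = {6, 15, 18}
(B ∩ (B ∩ A)) ∪ (C ∩ ((C − (A ∪ C)) ∪ C)) = {2, 3, 6, 9, 11, 13, 15, 16, 18}
|(B ∩ (B ∩ A)) ∪ (C ∩ ((C − (A ∪ C)) ∪ C))| = 9

9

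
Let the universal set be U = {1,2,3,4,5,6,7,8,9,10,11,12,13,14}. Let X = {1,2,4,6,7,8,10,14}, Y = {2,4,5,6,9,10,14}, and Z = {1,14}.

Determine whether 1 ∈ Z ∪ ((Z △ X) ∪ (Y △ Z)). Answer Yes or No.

Yes

1 ∈ Z and 1 ∈ X, so 1 ∉ Z △ X
1 ∉ Y and 1 ∈ Z, so 1 ∈ Y △ Z
1 ∉ (Z △ X) and 1 ∈ (Y △ Z), so 1 ∈ (Z △ X) ∪ (Y △ Z)
1 ∈ Z and 1 ∈ ((Z △ X) ∪ (Y △ Z)), so 1 ∈ Z ∪ ((Z △ X) ∪ (Y △ Z))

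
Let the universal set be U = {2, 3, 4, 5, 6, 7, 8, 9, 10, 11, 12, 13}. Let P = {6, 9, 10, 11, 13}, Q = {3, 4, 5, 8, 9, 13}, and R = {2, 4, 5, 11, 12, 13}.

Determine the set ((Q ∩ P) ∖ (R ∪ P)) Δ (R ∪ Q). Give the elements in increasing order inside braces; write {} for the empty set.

Q ∩ P = {9, 13}
R ∪ P = {2, 4, 5, 6, 9, 10, 11, 12, 13}
(Q ∩ P) ∖ (R ∪ P) = {}
R ∪ Q = {2, 3, 4, 5, 8, 9, 11, 12, 13}
((Q ∩ P) ∖ (R ∪ P)) Δ (R ∪ Q) = {2, 3, 4, 5, 8, 9, 11, 12, 13}

{2, 3, 4, 5, 8, 9, 11, 12, 13}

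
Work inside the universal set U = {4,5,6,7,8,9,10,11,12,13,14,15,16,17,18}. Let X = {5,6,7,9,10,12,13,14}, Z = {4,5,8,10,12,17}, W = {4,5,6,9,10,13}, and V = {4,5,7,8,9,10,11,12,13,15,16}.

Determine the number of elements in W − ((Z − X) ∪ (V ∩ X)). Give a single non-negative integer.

1

Z − X = {4,8,17}
V ∩ X = {5,7,9,10,12,13}
(Z − X) ∪ (V ∩ X) = {4,5,7,8,9,10,12,13,17}
W − ((Z − X) ∪ (V ∩ X)) = {6}
|W − ((Z − X) ∪ (V ∩ X))| = 1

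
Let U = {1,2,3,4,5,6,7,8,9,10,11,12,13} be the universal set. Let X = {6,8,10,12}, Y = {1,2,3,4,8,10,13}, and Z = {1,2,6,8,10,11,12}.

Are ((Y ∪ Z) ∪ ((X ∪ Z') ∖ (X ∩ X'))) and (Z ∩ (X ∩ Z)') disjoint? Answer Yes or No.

No

Y ∪ Z = {1,2,3,4,6,8,10,11,12,13}
Z' = {3,4,5,7,9,13}
X ∪ Z' = {3,4,5,6,7,8,9,10,12,13}
X' = {1,2,3,4,5,7,9,11,13}
X ∩ X' = {}
(X ∪ Z') ∖ (X ∩ X') = {3,4,5,6,7,8,9,10,12,13}
(Y ∪ Z) ∪ ((X ∪ Z') ∖ (X ∩ X')) = {1,2,3,4,5,6,7,8,9,10,11,12,13}
X ∩ Z = {6,8,10,12}
(X ∩ Z)' = {1,2,3,4,5,7,9,11,13}
Z ∩ (X ∩ Z)' = {1,2,11}
1 lies in both, so they are not disjoint.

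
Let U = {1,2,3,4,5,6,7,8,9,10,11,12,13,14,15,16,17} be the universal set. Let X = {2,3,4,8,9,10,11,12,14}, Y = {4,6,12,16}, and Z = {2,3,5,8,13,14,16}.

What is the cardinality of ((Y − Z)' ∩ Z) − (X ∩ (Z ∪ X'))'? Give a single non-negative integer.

Y − Z = {4,6,12}
(Y − Z)' = {1,2,3,5,7,8,9,10,11,13,14,15,16,17}
(Y − Z)' ∩ Z = {2,3,5,8,13,14,16}
X' = {1,5,6,7,13,15,16,17}
Z ∪ X' = {1,2,3,5,6,7,8,13,14,15,16,17}
X ∩ (Z ∪ X') = {2,3,8,14}
(X ∩ (Z ∪ X'))' = {1,4,5,6,7,9,10,11,12,13,15,16,17}
((Y − Z)' ∩ Z) − (X ∩ (Z ∪ X'))' = {2,3,8,14}
|((Y − Z)' ∩ Z) − (X ∩ (Z ∪ X'))'| = 4

4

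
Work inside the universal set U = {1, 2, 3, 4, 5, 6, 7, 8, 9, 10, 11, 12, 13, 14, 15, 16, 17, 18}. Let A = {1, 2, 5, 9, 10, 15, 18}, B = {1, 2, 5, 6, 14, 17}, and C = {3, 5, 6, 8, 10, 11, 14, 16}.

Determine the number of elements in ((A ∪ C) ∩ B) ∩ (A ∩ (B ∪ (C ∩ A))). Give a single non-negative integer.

3

A ∪ C = {1, 2, 3, 5, 6, 8, 9, 10, 11, 14, 15, 16, 18}
(A ∪ C) ∩ B = {1, 2, 5, 6, 14}
C ∩ A = {5, 10}
B ∪ (C ∩ A) = {1, 2, 5, 6, 10, 14, 17}
A ∩ (B ∪ (C ∩ A)) = {1, 2, 5, 10}
((A ∪ C) ∩ B) ∩ (A ∩ (B ∪ (C ∩ A))) = {1, 2, 5}
|((A ∪ C) ∩ B) ∩ (A ∩ (B ∪ (C ∩ A)))| = 3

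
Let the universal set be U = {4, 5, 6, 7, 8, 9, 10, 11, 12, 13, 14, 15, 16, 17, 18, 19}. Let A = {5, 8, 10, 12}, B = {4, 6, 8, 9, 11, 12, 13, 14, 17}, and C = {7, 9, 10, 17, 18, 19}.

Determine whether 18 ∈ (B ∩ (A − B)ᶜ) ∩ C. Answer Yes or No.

No

18 ∉ A and 18 ∉ B, so 18 ∉ A − B
18 ∈ (A − B)ᶜ since 18 ∉ (A − B)
18 ∉ B and 18 ∈ (A − B)ᶜ, so 18 ∉ B ∩ (A − B)ᶜ
18 ∉ (B ∩ (A − B)ᶜ) and 18 ∈ C, so 18 ∉ (B ∩ (A − B)ᶜ) ∩ C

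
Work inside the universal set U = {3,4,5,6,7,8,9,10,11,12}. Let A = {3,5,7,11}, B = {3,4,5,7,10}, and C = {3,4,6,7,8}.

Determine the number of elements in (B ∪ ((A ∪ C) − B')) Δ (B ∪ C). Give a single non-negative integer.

2

A ∪ C = {3,4,5,6,7,8,11}
B' = {6,8,9,11,12}
(A ∪ C) − B' = {3,4,5,7}
B ∪ ((A ∪ C) − B') = {3,4,5,7,10}
B ∪ C = {3,4,5,6,7,8,10}
(B ∪ ((A ∪ C) − B')) Δ (B ∪ C) = {6,8}
|(B ∪ ((A ∪ C) − B')) Δ (B ∪ C)| = 2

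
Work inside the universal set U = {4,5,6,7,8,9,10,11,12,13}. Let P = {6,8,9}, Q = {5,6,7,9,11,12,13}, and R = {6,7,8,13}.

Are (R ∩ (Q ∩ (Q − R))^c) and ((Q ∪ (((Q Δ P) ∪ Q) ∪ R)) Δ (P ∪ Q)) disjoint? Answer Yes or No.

Yes

Q − R = {5,9,11,12}
Q ∩ (Q − R) = {5,9,11,12}
(Q ∩ (Q − R))^c = {4,6,7,8,10,13}
R ∩ (Q ∩ (Q − R))^c = {6,7,8,13}
Q Δ P = {5,7,8,11,12,13}
(Q Δ P) ∪ Q = {5,6,7,8,9,11,12,13}
((Q Δ P) ∪ Q) ∪ R = {5,6,7,8,9,11,12,13}
Q ∪ (((Q Δ P) ∪ Q) ∪ R) = {5,6,7,8,9,11,12,13}
P ∪ Q = {5,6,7,8,9,11,12,13}
(Q ∪ (((Q Δ P) ∪ Q) ∪ R)) Δ (P ∪ Q) = {}
{6,7,8,13} and {} share no elements.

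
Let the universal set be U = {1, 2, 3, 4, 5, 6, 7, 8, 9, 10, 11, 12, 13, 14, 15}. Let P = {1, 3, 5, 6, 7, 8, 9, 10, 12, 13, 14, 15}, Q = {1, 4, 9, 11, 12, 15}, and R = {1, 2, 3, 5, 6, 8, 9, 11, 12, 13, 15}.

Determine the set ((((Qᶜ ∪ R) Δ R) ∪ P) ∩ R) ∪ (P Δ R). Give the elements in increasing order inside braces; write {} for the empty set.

{1, 2, 3, 5, 6, 7, 8, 9, 10, 11, 12, 13, 14, 15}

Qᶜ = {2, 3, 5, 6, 7, 8, 10, 13, 14}
Qᶜ ∪ R = {1, 2, 3, 5, 6, 7, 8, 9, 10, 11, 12, 13, 14, 15}
(Qᶜ ∪ R) Δ R = {7, 10, 14}
((Qᶜ ∪ R) Δ R) ∪ P = {1, 3, 5, 6, 7, 8, 9, 10, 12, 13, 14, 15}
(((Qᶜ ∪ R) Δ R) ∪ P) ∩ R = {1, 3, 5, 6, 8, 9, 12, 13, 15}
P Δ R = {2, 7, 10, 11, 14}
((((Qᶜ ∪ R) Δ R) ∪ P) ∩ R) ∪ (P Δ R) = {1, 2, 3, 5, 6, 7, 8, 9, 10, 11, 12, 13, 14, 15}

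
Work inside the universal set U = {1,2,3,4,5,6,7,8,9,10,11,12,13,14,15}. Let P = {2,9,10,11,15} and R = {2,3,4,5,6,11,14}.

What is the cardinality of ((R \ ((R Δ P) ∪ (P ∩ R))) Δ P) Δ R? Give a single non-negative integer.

8

R Δ P = {3,4,5,6,9,10,14,15}
P ∩ R = {2,11}
(R Δ P) ∪ (P ∩ R) = {2,3,4,5,6,9,10,11,14,15}
R \ ((R Δ P) ∪ (P ∩ R)) = {}
(R \ ((R Δ P) ∪ (P ∩ R))) Δ P = {2,9,10,11,15}
((R \ ((R Δ P) ∪ (P ∩ R))) Δ P) Δ R = {3,4,5,6,9,10,14,15}
|((R \ ((R Δ P) ∪ (P ∩ R))) Δ P) Δ R| = 8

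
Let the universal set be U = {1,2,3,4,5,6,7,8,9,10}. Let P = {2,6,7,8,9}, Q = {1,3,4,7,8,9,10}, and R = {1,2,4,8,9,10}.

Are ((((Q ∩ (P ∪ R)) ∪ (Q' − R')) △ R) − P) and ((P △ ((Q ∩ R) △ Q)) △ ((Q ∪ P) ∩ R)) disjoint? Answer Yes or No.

Yes

P ∪ R = {1,2,4,6,7,8,9,10}
Q ∩ (P ∪ R) = {1,4,7,8,9,10}
Q' = {2,5,6}
R' = {3,5,6,7}
Q' − R' = {2}
(Q ∩ (P ∪ R)) ∪ (Q' − R') = {1,2,4,7,8,9,10}
((Q ∩ (P ∪ R)) ∪ (Q' − R')) △ R = {7}
(((Q ∩ (P ∪ R)) ∪ (Q' − R')) △ R) − P = {}
Q ∩ R = {1,4,8,9,10}
(Q ∩ R) △ Q = {3,7}
P △ ((Q ∩ R) △ Q) = {2,3,6,8,9}
Q ∪ P = {1,2,3,4,6,7,8,9,10}
(Q ∪ P) ∩ R = {1,2,4,8,9,10}
(P △ ((Q ∩ R) △ Q)) △ ((Q ∪ P) ∩ R) = {1,3,4,6,10}
{} and {1,3,4,6,10} share no elements.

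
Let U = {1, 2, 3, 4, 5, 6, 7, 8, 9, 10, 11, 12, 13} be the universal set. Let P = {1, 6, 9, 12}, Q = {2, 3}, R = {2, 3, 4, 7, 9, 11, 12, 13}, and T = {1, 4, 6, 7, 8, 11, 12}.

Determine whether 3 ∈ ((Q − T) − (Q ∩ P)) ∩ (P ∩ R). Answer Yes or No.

3 ∈ Q and 3 ∉ T, so 3 ∈ Q − T
3 ∈ Q and 3 ∉ P, so 3 ∉ Q ∩ P
3 ∈ (Q − T) and 3 ∉ (Q ∩ P), so 3 ∈ (Q − T) − (Q ∩ P)
3 ∉ P and 3 ∈ R, so 3 ∉ P ∩ R
3 ∈ ((Q − T) − (Q ∩ P)) and 3 ∉ (P ∩ R), so 3 ∉ ((Q − T) − (Q ∩ P)) ∩ (P ∩ R)

No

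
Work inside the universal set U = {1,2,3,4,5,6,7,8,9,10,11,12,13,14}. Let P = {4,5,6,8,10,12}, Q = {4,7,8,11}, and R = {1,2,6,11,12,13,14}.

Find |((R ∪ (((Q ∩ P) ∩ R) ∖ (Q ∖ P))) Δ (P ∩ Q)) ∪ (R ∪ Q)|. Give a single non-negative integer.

Q ∩ P = {4,8}
(Q ∩ P) ∩ R = {}
Q ∖ P = {7,11}
((Q ∩ P) ∩ R) ∖ (Q ∖ P) = {}
R ∪ (((Q ∩ P) ∩ R) ∖ (Q ∖ P)) = {1,2,6,11,12,13,14}
P ∩ Q = {4,8}
(R ∪ (((Q ∩ P) ∩ R) ∖ (Q ∖ P))) Δ (P ∩ Q) = {1,2,4,6,8,11,12,13,14}
R ∪ Q = {1,2,4,6,7,8,11,12,13,14}
((R ∪ (((Q ∩ P) ∩ R) ∖ (Q ∖ P))) Δ (P ∩ Q)) ∪ (R ∪ Q) = {1,2,4,6,7,8,11,12,13,14}
|((R ∪ (((Q ∩ P) ∩ R) ∖ (Q ∖ P))) Δ (P ∩ Q)) ∪ (R ∪ Q)| = 10

10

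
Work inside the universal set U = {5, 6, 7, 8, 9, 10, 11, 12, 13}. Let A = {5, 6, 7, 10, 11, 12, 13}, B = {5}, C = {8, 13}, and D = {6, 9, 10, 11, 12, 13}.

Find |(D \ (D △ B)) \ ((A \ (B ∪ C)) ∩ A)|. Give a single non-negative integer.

D △ B = {5, 6, 9, 10, 11, 12, 13}
D \ (D △ B) = {}
B ∪ C = {5, 8, 13}
A \ (B ∪ C) = {6, 7, 10, 11, 12}
(A \ (B ∪ C)) ∩ A = {6, 7, 10, 11, 12}
(D \ (D △ B)) \ ((A \ (B ∪ C)) ∩ A) = {}
|(D \ (D △ B)) \ ((A \ (B ∪ C)) ∩ A)| = 0

0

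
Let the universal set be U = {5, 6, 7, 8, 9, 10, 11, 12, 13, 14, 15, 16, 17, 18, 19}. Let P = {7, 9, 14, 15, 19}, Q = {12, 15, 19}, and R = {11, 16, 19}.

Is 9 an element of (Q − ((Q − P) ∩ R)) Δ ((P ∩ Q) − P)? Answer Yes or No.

No

9 ∉ Q and 9 ∈ P, so 9 ∉ Q − P
9 ∉ (Q − P) and 9 ∉ R, so 9 ∉ (Q − P) ∩ R
9 ∉ Q and 9 ∉ ((Q − P) ∩ R), so 9 ∉ Q − ((Q − P) ∩ R)
9 ∈ P and 9 ∉ Q, so 9 ∉ P ∩ Q
9 ∉ (P ∩ Q) and 9 ∈ P, so 9 ∉ (P ∩ Q) − P
9 ∉ (Q − ((Q − P) ∩ R)) and 9 ∉ ((P ∩ Q) − P), so 9 ∉ (Q − ((Q − P) ∩ R)) Δ ((P ∩ Q) − P)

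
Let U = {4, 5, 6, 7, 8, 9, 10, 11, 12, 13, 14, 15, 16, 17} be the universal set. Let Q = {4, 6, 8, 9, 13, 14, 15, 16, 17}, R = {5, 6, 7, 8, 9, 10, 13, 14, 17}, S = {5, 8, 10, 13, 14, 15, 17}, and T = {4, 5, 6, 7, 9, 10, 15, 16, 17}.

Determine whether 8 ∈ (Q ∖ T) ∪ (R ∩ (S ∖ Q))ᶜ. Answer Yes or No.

Yes

8 ∈ Q and 8 ∉ T, so 8 ∈ Q ∖ T
8 ∈ S and 8 ∈ Q, so 8 ∉ S ∖ Q
8 ∈ R and 8 ∉ (S ∖ Q), so 8 ∉ R ∩ (S ∖ Q)
8 ∈ (R ∩ (S ∖ Q))ᶜ since 8 ∉ (R ∩ (S ∖ Q))
8 ∈ (Q ∖ T) and 8 ∈ (R ∩ (S ∖ Q))ᶜ, so 8 ∈ (Q ∖ T) ∪ (R ∩ (S ∖ Q))ᶜ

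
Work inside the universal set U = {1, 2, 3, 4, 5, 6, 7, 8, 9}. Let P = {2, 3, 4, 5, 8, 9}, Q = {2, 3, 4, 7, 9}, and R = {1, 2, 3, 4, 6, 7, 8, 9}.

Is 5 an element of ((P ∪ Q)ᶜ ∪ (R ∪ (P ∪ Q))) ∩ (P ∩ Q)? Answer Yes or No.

No

5 ∈ P and 5 ∉ Q, so 5 ∈ P ∪ Q
5 ∉ (P ∪ Q)ᶜ since 5 ∈ (P ∪ Q)
5 ∈ P and 5 ∉ Q, so 5 ∈ P ∪ Q
5 ∉ R and 5 ∈ (P ∪ Q), so 5 ∈ R ∪ (P ∪ Q)
5 ∉ (P ∪ Q)ᶜ and 5 ∈ (R ∪ (P ∪ Q)), so 5 ∈ (P ∪ Q)ᶜ ∪ (R ∪ (P ∪ Q))
5 ∈ P and 5 ∉ Q, so 5 ∉ P ∩ Q
5 ∈ ((P ∪ Q)ᶜ ∪ (R ∪ (P ∪ Q))) and 5 ∉ (P ∩ Q), so 5 ∉ ((P ∪ Q)ᶜ ∪ (R ∪ (P ∪ Q))) ∩ (P ∩ Q)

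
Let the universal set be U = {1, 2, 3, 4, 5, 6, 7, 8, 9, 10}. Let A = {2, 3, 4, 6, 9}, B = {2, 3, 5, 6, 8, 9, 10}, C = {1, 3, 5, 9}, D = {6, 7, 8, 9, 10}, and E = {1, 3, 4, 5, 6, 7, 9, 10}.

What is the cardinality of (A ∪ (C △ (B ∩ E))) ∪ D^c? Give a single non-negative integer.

B ∩ E = {3, 5, 6, 9, 10}
C △ (B ∩ E) = {1, 6, 10}
A ∪ (C △ (B ∩ E)) = {1, 2, 3, 4, 6, 9, 10}
D^c = {1, 2, 3, 4, 5}
(A ∪ (C △ (B ∩ E))) ∪ D^c = {1, 2, 3, 4, 5, 6, 9, 10}
|(A ∪ (C △ (B ∩ E))) ∪ D^c| = 8

8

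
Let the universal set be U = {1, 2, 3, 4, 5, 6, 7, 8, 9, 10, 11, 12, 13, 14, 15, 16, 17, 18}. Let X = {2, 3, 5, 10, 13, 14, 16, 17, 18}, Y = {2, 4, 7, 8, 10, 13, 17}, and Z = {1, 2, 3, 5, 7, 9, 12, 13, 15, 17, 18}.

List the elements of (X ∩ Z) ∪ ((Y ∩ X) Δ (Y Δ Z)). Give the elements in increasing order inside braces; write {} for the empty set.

{1, 2, 3, 4, 5, 8, 9, 12, 13, 15, 17, 18}

X ∩ Z = {2, 3, 5, 13, 17, 18}
Y ∩ X = {2, 10, 13, 17}
Y Δ Z = {1, 3, 4, 5, 8, 9, 10, 12, 15, 18}
(Y ∩ X) Δ (Y Δ Z) = {1, 2, 3, 4, 5, 8, 9, 12, 13, 15, 17, 18}
(X ∩ Z) ∪ ((Y ∩ X) Δ (Y Δ Z)) = {1, 2, 3, 4, 5, 8, 9, 12, 13, 15, 17, 18}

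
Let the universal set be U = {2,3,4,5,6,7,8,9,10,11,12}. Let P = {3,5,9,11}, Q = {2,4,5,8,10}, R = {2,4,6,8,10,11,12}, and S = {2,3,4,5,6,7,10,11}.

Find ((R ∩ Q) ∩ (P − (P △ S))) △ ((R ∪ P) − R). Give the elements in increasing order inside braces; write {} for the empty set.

R ∩ Q = {2,4,8,10}
P △ S = {2,4,6,7,9,10}
P − (P △ S) = {3,5,11}
(R ∩ Q) ∩ (P − (P △ S)) = {}
R ∪ P = {2,3,4,5,6,8,9,10,11,12}
(R ∪ P) − R = {3,5,9}
((R ∩ Q) ∩ (P − (P △ S))) △ ((R ∪ P) − R) = {3,5,9}

{3,5,9}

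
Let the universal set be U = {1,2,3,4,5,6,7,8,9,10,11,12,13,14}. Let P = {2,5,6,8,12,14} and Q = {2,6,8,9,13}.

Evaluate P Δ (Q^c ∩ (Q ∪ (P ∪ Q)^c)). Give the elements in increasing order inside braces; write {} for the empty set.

Q^c = {1,3,4,5,7,10,11,12,14}
P ∪ Q = {2,5,6,8,9,12,13,14}
(P ∪ Q)^c = {1,3,4,7,10,11}
Q ∪ (P ∪ Q)^c = {1,2,3,4,6,7,8,9,10,11,13}
Q^c ∩ (Q ∪ (P ∪ Q)^c) = {1,3,4,7,10,11}
P Δ (Q^c ∩ (Q ∪ (P ∪ Q)^c)) = {1,2,3,4,5,6,7,8,10,11,12,14}

{1,2,3,4,5,6,7,8,10,11,12,14}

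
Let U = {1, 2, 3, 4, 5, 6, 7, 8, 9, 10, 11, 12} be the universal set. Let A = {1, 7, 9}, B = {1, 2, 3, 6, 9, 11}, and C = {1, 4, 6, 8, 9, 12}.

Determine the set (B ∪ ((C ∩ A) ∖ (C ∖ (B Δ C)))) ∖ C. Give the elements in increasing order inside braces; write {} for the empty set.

{2, 3, 11}

C ∩ A = {1, 9}
B Δ C = {2, 3, 4, 8, 11, 12}
C ∖ (B Δ C) = {1, 6, 9}
(C ∩ A) ∖ (C ∖ (B Δ C)) = {}
B ∪ ((C ∩ A) ∖ (C ∖ (B Δ C))) = {1, 2, 3, 6, 9, 11}
(B ∪ ((C ∩ A) ∖ (C ∖ (B Δ C)))) ∖ C = {2, 3, 11}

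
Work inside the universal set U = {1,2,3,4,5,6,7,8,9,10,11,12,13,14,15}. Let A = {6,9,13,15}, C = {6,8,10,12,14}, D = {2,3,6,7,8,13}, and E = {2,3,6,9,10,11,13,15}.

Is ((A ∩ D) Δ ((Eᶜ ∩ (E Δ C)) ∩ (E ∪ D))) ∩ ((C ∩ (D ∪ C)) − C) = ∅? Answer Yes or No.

Yes

A ∩ D = {6,13}
Eᶜ = {1,4,5,7,8,12,14}
E Δ C = {2,3,8,9,11,12,13,14,15}
Eᶜ ∩ (E Δ C) = {8,12,14}
E ∪ D = {2,3,6,7,8,9,10,11,13,15}
(Eᶜ ∩ (E Δ C)) ∩ (E ∪ D) = {8}
(A ∩ D) Δ ((Eᶜ ∩ (E Δ C)) ∩ (E ∪ D)) = {6,8,13}
D ∪ C = {2,3,6,7,8,10,12,13,14}
C ∩ (D ∪ C) = {6,8,10,12,14}
(C ∩ (D ∪ C)) − C = {}
{6,8,13} and {} share no elements.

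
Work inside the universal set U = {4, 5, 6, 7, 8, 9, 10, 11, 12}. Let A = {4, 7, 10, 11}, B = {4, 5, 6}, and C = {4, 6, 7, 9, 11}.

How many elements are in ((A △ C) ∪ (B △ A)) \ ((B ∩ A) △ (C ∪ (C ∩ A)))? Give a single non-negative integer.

A △ C = {6, 9, 10}
B △ A = {5, 6, 7, 10, 11}
(A △ C) ∪ (B △ A) = {5, 6, 7, 9, 10, 11}
B ∩ A = {4}
C ∩ A = {4, 7, 11}
C ∪ (C ∩ A) = {4, 6, 7, 9, 11}
(B ∩ A) △ (C ∪ (C ∩ A)) = {6, 7, 9, 11}
((A △ C) ∪ (B △ A)) \ ((B ∩ A) △ (C ∪ (C ∩ A))) = {5, 10}
|((A △ C) ∪ (B △ A)) \ ((B ∩ A) △ (C ∪ (C ∩ A)))| = 2

2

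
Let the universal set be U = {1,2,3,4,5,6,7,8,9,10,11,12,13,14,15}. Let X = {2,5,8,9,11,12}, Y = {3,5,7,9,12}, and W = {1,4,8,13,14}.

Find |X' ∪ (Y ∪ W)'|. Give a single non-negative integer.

11

X' = {1,3,4,6,7,10,13,14,15}
Y ∪ W = {1,3,4,5,7,8,9,12,13,14}
(Y ∪ W)' = {2,6,10,11,15}
X' ∪ (Y ∪ W)' = {1,2,3,4,6,7,10,11,13,14,15}
|X' ∪ (Y ∪ W)'| = 11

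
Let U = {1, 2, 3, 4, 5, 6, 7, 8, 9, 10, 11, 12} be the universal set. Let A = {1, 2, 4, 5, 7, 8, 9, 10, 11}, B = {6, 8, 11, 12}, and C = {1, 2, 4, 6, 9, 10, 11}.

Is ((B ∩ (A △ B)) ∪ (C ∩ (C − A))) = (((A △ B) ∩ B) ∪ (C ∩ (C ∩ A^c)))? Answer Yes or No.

Yes

A △ B = {1, 2, 4, 5, 6, 7, 9, 10, 12}
B ∩ (A △ B) = {6, 12}
C − A = {6}
C ∩ (C − A) = {6}
(B ∩ (A △ B)) ∪ (C ∩ (C − A)) = {6, 12}
(A △ B) ∩ B = {6, 12}
A^c = {3, 6, 12}
C ∩ A^c = {6}
C ∩ (C ∩ A^c) = {6}
((A △ B) ∩ B) ∪ (C ∩ (C ∩ A^c)) = {6, 12}
Both equal {6, 12}, so (B ∩ (A △ B)) ∪ (C ∩ (C − A)) = ((A △ B) ∩ B) ∪ (C ∩ (C ∩ A^c)).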